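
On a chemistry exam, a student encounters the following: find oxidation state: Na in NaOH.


Group 1 metal: +1
Oxidation number: +1

+1


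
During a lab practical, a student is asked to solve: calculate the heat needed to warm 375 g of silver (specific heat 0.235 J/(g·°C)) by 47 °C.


q = mcΔT = 375 × 0.235 × 47
= 4141.88 J

4141.88 J


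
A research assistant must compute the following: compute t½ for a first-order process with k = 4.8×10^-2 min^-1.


t½ = ln2/k = 0.693147/(4.8×10^-2 min^-1)
= 14.44 min

14.44 min


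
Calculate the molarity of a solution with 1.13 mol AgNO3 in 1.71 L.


M = n/V = 1.13/1.71 = 0.661 mol/L

0.661 M


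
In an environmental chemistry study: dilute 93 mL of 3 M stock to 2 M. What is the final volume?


C1V1 = C2V2
3 × 93 = 2 × V2
V2 = 279/2 = 139.5 mL

139.5 mL


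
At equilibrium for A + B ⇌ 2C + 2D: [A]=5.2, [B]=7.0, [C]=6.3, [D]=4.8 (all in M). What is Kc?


Kc = [C]^2[D]^2/([A][B])
= (6.3^2 × 4.8^2)/(5.2^1 × 7.0^1)
= 914.4576/36.4
= 25.12

25.12


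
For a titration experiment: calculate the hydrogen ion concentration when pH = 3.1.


[H+] = 10^(-pH) = 10^(-3.1)
= 7.94×10^-4 M

7.94×10^-4 M


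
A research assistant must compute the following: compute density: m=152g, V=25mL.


ρ = mass/volume
= 152/25
= 6.08 g/mL

6.08 g/mL


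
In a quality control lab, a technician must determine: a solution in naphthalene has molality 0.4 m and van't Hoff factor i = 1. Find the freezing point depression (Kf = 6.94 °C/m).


ΔTf = Kf × m × i
= 6.94 × 0.4 × 1
= 2.776 °C

2.776 °C


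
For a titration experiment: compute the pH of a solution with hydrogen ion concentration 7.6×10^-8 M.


pH = -log10([H+]) = -log10(7.6×10^-8)
= 8 - log10(7.6)
= 8 - 0.88
= 7.12

7.12


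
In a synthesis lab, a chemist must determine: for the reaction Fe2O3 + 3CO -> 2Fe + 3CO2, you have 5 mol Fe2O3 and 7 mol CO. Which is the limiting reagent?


Mole ratio available / coefficient:
  Fe2O3: 5/1 = 5.000
  CO: 7/3 = 2.333
Smaller ratio is limiting.

CO


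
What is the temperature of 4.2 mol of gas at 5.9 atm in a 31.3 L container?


PV = nRT  (R = 0.08206 L·atm/(mol·K))
T = PV/(nR) = 5.9×31.3/(4.2×0.08206)
= 184.67/0.344652
= 535.82 K

535.82 K


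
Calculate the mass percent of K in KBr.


M(KBr) = 1×39.1 + 1×79.9 = 119.00 g/mol
Mass of K = 1 × 39.1 = 39.10 g/mol
% K = 39.10/119.00 × 100 = 32.86%

32.86%


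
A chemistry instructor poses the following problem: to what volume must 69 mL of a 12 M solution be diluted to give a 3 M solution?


C1V1 = C2V2
12 × 69 = 3 × V2
V2 = 828/3 = 276.0 mL

276.0 mL


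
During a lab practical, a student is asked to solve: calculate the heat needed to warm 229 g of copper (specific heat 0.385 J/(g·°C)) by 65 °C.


q = mcΔT = 229 × 0.385 × 65
= 5730.73 J

5730.73 J


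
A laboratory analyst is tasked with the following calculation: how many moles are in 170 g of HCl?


M(HCl) = 36.46 g/mol
n = mass/M = 170/36.46 = 4.6626 mol

4.6626 mol


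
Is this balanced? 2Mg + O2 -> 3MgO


Equation: 2Mg + O2 -> 3MgO
Check atoms: Mg: 2≠3, O: 2≠3
Not balanced

No, not balanced


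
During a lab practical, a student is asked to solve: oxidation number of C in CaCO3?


(+2) + x + 3(-2) = 0, so x = +4
Oxidation number: +4

+4


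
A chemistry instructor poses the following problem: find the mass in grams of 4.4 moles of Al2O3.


M(Al2O3) = 101.96 g/mol
mass = n × M = 4.4 × 101.96 = 448.62 g

448.62 g


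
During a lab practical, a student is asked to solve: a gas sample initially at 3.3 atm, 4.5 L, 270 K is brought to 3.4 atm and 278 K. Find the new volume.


P1V1/T1 = P2V2/T2
V2 = P1V1T2/(T1P2)
= 3.3×4.5×278/(270×3.4)
= 4.497 L

4.497 L


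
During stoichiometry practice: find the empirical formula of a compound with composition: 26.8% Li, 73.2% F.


Assume 100 g sample. Moles of each element:
  Li: 26.8/6.94 = 3.862 mol
  F: 73.2/19.0 = 3.853 mol
Divide by smallest (3.853):
  Li: 3.862/3.853 = 1.0
  F: 3.853/3.853 = 1.0
Empirical formula: LiF

LiF


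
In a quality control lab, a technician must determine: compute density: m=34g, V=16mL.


ρ = mass/volume
= 34/16
= 2.125 g/mL

2.125 g/mL


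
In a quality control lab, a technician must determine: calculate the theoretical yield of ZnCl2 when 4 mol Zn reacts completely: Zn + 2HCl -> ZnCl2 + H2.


Mole ratio ZnCl2:Zn = 1:1
n(ZnCl2) = 4 × 1/1 = 4.000 mol
mass = 4.000 × 136.28 = 545.12 g

545.12 g


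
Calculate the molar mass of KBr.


M(KBr) = 1×39.1 + 1×79.9
= 39.1 + 79.9
= 119.0 g/mol

119.0 g/mol


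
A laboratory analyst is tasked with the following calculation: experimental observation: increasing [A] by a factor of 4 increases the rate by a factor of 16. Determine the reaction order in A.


rate ∝ [A]^n
4^n = 16 → n = 2
Order in A: 2

2


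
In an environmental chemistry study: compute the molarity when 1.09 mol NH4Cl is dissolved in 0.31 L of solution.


M = n/V = 1.09/0.31 = 3.516 mol/L

3.516 M


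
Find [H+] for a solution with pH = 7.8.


[H+] = 10^(-pH) = 10^(-7.8)
= 1.58×10^-8 M

1.58×10^-8 M


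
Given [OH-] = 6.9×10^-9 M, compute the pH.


pOH = -log10([OH-]) = -log10(6.9×10^-9)
= 9 - log10(6.9) = 8.16
pH = 14 - pOH = 14 - 8.16 = 5.84

5.84


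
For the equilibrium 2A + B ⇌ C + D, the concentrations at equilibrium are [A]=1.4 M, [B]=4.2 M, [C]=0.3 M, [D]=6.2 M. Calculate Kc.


Kc = [C][D]/([A]^2[B])
= (0.3^1 × 6.2^1)/(1.4^2 × 4.2^1)
= 1.86/8.232
= 0.2259

0.2259


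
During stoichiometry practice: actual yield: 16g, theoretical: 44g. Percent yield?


% yield = actual/theoretical × 100
= 16/44 × 100
= 36.36%

36.36%


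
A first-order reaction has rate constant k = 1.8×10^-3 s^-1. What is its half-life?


t½ = ln2/k = 0.693147/(1.8×10^-3 s^-1)
= 385.1 s

385.1 s


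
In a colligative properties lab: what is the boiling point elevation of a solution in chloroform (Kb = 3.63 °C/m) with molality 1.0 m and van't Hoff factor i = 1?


ΔTb = Kb × m × i
= 3.63 × 1.0 × 1
= 3.63 °C

3.63 °C


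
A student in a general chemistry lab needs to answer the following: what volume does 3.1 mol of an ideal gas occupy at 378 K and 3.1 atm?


PV = nRT  (R = 0.08206 L·atm/(mol·K))
V = nRT/P = 3.1×0.08206×378/3.1
= 31.019 L

31.019 L


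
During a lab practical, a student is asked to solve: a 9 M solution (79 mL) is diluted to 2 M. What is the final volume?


C1V1 = C2V2
9 × 79 = 2 × V2
V2 = 711/2 = 355.5 mL

355.5 mL


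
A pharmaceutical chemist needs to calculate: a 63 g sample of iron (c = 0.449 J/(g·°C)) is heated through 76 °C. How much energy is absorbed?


q = mcΔT = 63 × 0.449 × 76
= 2149.81 J

2149.81 J


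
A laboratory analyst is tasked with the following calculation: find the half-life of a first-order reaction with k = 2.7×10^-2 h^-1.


t½ = ln2/k = 0.693147/(2.7×10^-2 h^-1)
= 25.67 h

25.67 h


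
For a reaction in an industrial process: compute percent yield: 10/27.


% yield = actual/theoretical × 100
= 10/27 × 100
= 37.04%

37.04%


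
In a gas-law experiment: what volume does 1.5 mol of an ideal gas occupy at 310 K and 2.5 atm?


PV = nRT  (R = 0.08206 L·atm/(mol·K))
V = nRT/P = 1.5×0.08206×310/2.5
= 15.263 L

15.263 L


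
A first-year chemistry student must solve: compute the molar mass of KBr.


M(KBr) = 1×39.1 + 1×79.9
= 39.1 + 79.9
= 119.0 g/mol

119.0 g/mol


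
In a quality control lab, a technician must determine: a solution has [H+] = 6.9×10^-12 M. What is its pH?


pH = -log10([H+]) = -log10(6.9×10^-12)
= 12 - log10(6.9)
= 12 - 0.84
= 11.16

11.16


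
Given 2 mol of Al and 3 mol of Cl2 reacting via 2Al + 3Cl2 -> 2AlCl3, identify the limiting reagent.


Mole ratio available / coefficient:
  Al: 2/2 = 1.000
  Cl2: 3/3 = 1.000
Smaller ratio is limiting.

neither (stoichiometric); Al and Cl2 are fully consumed


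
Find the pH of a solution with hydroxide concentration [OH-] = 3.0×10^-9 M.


pOH = -log10([OH-]) = -log10(3.0×10^-9)
= 9 - log10(3.0) = 8.52
pH = 14 - pOH = 14 - 8.52 = 5.48

5.48


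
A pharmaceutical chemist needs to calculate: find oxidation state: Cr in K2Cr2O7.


2(+1) + 2x + 7(-2) = 0, so x = +6
Oxidation number: +6

+6


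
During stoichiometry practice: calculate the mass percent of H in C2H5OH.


M(C2H5OH) = 2×12.01 + 6×1.008 + 1×16.0 = 46.068 g/mol
Mass of H = 6 × 1.008 = 6.048 g/mol
% H = 6.048/46.068 × 100 = 13.13%

13.13%


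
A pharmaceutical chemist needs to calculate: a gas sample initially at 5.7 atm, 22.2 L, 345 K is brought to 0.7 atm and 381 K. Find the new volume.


P1V1/T1 = P2V2/T2
V2 = P1V1T2/(T1P2)
= 5.7×22.2×381/(345×0.7)
= 199.635 L

199.635 L


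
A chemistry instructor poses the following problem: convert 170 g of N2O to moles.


M(N2O) = 44.02 g/mol
n = mass/M = 170/44.02 = 3.8619 mol

3.8619 mol


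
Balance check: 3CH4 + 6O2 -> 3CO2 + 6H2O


Equation: 3CH4 + 6O2 -> 3CO2 + 6H2O
Check atoms: C: 3=3, H: 12=12, O: 12=12
Balanced

Yes, balanced


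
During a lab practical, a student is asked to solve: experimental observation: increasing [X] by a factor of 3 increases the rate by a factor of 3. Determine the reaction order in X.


rate ∝ [X]^n
3^n = 3 → n = 1
Order in X: 1

1


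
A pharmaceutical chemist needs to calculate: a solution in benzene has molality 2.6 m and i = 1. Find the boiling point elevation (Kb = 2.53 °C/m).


ΔTb = Kb × m × i
= 2.53 × 2.6 × 1
= 6.578 °C

6.578 °C


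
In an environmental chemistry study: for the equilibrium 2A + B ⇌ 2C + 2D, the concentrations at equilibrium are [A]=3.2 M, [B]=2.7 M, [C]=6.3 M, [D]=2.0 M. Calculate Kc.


Kc = [C]^2[D]^2/([A]^2[B])
= (6.3^2 × 2.0^2)/(3.2^2 × 2.7^1)
= 158.76/27.648
= 5.742

5.742


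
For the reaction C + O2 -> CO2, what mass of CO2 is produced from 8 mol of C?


Mole ratio CO2:C = 1:1
n(CO2) = 8 × 1/1 = 8.000 mol
mass = 8.000 × 44.01 = 352.08 g

352.08 g


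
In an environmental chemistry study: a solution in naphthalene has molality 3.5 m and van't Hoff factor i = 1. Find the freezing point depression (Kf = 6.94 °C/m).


ΔTf = Kf × m × i
= 6.94 × 3.5 × 1
= 24.29 °C

24.29 °C


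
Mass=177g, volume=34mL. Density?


ρ = mass/volume
= 177/34
= 5.206 g/mL

5.206 g/mL


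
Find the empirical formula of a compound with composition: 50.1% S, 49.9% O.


Assume 100 g sample. Moles of each element:
  S: 50.1/32.07 = 1.562 mol
  O: 49.9/16.0 = 3.119 mol
Divide by smallest (1.562):
  S: 1.562/1.562 = 1.0
  O: 3.119/1.562 = 2.0
Empirical formula: SO2

SO2


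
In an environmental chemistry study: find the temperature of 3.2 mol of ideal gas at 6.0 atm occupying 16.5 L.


PV = nRT  (R = 0.08206 L·atm/(mol·K))
T = PV/(nR) = 6.0×16.5/(3.2×0.08206)
= 99.00/0.262592
= 377.01 K

377.01 K


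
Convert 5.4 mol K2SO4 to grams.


M(K2SO4) = 174.27 g/mol
mass = n × M = 5.4 × 174.27 = 941.06 g

941.06 g


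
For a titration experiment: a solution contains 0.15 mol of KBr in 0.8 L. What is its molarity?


M = n/V = 0.15/0.8 = 0.188 mol/L

0.188 M


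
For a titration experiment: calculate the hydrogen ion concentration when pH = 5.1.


[H+] = 10^(-pH) = 10^(-5.1)
= 7.94×10^-6 M

7.94×10^-6 M


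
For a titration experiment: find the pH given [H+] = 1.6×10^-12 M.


pH = -log10([H+]) = -log10(1.6×10^-12)
= 12 - log10(1.6)
= 12 - 0.2
= 11.8

11.8


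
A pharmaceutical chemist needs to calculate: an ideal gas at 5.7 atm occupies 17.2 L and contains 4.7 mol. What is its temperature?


PV = nRT  (R = 0.08206 L·atm/(mol·K))
T = PV/(nR) = 5.7×17.2/(4.7×0.08206)
= 98.04/0.385682
= 254.20 K

254.20 K


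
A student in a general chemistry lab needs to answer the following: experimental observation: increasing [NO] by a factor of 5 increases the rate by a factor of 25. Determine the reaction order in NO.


rate ∝ [NO]^n
5^n = 25 → n = 2
Order in NO: 2

2


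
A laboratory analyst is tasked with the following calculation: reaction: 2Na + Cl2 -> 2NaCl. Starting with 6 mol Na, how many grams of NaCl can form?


Mole ratio NaCl:Na = 2:2
n(NaCl) = 6 × 2/2 = 6.000 mol
mass = 6.000 × 58.44 = 350.64 g

350.64 g


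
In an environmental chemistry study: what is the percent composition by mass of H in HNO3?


M(HNO3) = 1×1.008 + 1×14.01 + 3×16.0 = 63.018 g/mol
Mass of H = 1 × 1.008 = 1.008 g/mol
% H = 1.008/63.018 × 100 = 1.60%

1.60%


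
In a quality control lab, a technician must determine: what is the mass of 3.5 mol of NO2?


M(NO2) = 46.01 g/mol
mass = n × M = 3.5 × 46.01 = 161.04 g

161.04 g


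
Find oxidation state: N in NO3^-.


x + 3(-2) = -1, so x = +5
Oxidation number: +5

+5


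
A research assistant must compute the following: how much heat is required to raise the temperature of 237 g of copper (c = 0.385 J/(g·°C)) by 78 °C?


q = mcΔT = 237 × 0.385 × 78
= 7117.11 J

7117.11 J


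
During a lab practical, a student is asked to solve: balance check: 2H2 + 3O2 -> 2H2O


Equation: 2H2 + 3O2 -> 2H2O
Check atoms: H: 4=4, O: 6≠2
Not balanced

No, not balanced


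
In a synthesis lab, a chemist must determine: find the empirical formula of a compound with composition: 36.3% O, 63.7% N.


Assume 100 g sample. Moles of each element:
  O: 36.3/16.0 = 2.269 mol
  N: 63.7/14.01 = 4.547 mol
Divide by smallest (2.269):
  O: 2.269/2.269 = 1.0
  N: 4.547/2.269 = 2.0
Empirical formula: N2O

N2O


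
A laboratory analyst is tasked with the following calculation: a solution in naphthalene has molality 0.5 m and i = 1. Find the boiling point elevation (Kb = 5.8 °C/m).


ΔTb = Kb × m × i
= 5.8 × 0.5 × 1
= 2.9 °C

2.9 °C


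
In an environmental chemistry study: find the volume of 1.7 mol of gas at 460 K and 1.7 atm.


PV = nRT  (R = 0.08206 L·atm/(mol·K))
V = nRT/P = 1.7×0.08206×460/1.7
= 37.748 L

37.748 L


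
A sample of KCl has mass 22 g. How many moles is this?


M(KCl) = 74.55 g/mol
n = mass/M = 22/74.55 = 0.2951 mol

0.2951 mol


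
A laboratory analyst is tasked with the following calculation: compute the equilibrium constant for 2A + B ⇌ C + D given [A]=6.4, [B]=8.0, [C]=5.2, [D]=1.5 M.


Kc = [C][D]/([A]^2[B])
= (5.2^1 × 1.5^1)/(6.4^2 × 8.0^1)
= 7.8/327.68
= 0.02380

0.02380


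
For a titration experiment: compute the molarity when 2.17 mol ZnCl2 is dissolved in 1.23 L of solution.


M = n/V = 2.17/1.23 = 1.764 mol/L

1.764 M


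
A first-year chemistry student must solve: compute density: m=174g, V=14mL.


ρ = mass/volume
= 174/14
= 12.429 g/mL

12.429 g/mL


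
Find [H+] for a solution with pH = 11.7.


[H+] = 10^(-pH) = 10^(-11.7)
= 2.0×10^-12 M

2.0×10^-12 M


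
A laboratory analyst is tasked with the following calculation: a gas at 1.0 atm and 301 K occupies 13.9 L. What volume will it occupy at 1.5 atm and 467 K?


P1V1/T1 = P2V2/T2
V2 = P1V1T2/(T1P2)
= 1.0×13.9×467/(301×1.5)
= 14.377 L

14.377 L


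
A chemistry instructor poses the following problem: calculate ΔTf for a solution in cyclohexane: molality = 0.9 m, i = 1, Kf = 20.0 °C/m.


ΔTf = Kf × m × i
= 20.0 × 0.9 × 1
= 18.0 °C

18.0 °C


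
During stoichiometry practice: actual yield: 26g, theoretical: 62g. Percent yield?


% yield = actual/theoretical × 100
= 26/62 × 100
= 41.94%

41.94%


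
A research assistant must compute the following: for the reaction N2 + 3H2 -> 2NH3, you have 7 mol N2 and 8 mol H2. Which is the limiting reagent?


Mole ratio available / coefficient:
  N2: 7/1 = 7.000
  H2: 8/3 = 2.667
Smaller ratio is limiting.

H2


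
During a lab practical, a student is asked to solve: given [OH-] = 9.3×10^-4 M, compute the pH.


pOH = -log10([OH-]) = -log10(9.3×10^-4)
= 4 - log10(9.3) = 3.03
pH = 14 - pOH = 14 - 3.03 = 10.97

10.97


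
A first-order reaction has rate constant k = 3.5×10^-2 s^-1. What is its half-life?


t½ = ln2/k = 0.693147/(3.5×10^-2 s^-1)
= 19.80 s

19.80 s


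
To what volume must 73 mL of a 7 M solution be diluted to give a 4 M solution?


C1V1 = C2V2
7 × 73 = 4 × V2
V2 = 511/4 = 127.75 mL

127.75 mL


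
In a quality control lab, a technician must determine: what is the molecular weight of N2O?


M(N2O) = 2×14.01 + 1×16.0
= 28.02 + 16.0
= 44.02 g/mol

44.02 g/mol


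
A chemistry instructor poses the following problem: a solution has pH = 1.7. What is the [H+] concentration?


[H+] = 10^(-pH) = 10^(-1.7)
= 2.0×10^-2 M

2.0×10^-2 M


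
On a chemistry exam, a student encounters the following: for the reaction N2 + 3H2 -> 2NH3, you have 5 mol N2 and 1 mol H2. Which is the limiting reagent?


Mole ratio available / coefficient:
  N2: 5/1 = 5.000
  H2: 1/3 = 0.333
Smaller ratio is limiting.

H2


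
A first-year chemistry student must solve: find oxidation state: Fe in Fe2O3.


2x + 3(-2) = 0, so x = +3
Oxidation number: +3

+3


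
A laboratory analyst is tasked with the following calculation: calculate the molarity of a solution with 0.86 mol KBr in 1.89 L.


M = n/V = 0.86/1.89 = 0.455 mol/L

0.455 M


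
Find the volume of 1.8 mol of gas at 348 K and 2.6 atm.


PV = nRT  (R = 0.08206 L·atm/(mol·K))
V = nRT/P = 1.8×0.08206×348/2.6
= 19.77 L

19.77 L


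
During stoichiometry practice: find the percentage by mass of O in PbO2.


M(PbO2) = 1×207.2 + 2×16.0 = 239.20 g/mol
Mass of O = 2 × 16.0 = 32.00 g/mol
% O = 32.00/239.20 × 100 = 13.38%

13.38%


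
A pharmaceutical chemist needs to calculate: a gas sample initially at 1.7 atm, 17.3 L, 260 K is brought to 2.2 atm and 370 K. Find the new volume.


P1V1/T1 = P2V2/T2
V2 = P1V1T2/(T1P2)
= 1.7×17.3×370/(260×2.2)
= 19.024 L

19.024 L


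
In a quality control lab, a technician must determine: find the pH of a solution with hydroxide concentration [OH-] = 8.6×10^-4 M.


pOH = -log10([OH-]) = -log10(8.6×10^-4)
= 4 - log10(8.6) = 3.07
pH = 14 - pOH = 14 - 3.07 = 10.93

10.93


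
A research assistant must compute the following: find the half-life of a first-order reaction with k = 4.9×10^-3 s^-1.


t½ = ln2/k = 0.693147/(4.9×10^-3 s^-1)
= 141.5 s

141.5 s


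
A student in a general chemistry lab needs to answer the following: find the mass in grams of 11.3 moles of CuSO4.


M(CuSO4) = 159.62 g/mol
mass = n × M = 11.3 × 159.62 = 1803.71 g

1803.71 g


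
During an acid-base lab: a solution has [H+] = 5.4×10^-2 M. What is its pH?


pH = -log10([H+]) = -log10(5.4×10^-2)
= 2 - log10(5.4)
= 2 - 0.73
= 1.27

1.27


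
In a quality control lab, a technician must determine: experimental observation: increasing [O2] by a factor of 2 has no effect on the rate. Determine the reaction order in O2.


rate ∝ [O2]^n
rate ∝ [O2]^0
Order in O2: 0

0


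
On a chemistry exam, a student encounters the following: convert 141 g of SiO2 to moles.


M(SiO2) = 60.09 g/mol
n = mass/M = 141/60.09 = 2.3465 mol

2.3465 mol


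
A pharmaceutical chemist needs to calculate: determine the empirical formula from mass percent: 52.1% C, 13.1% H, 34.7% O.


Assume 100 g sample. Moles of each element:
  C: 52.1/12.01 = 4.338 mol
  H: 13.1/1.008 = 12.996 mol
  O: 34.7/16.0 = 2.169 mol
Divide by smallest (2.169):
  C: 4.338/2.169 = 2.0
  H: 12.996/2.169 = 5.99
  O: 2.169/2.169 = 1.0
Empirical formula: C2H6O

C2H6O


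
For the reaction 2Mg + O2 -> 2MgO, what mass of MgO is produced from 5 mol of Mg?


Mole ratio MgO:Mg = 2:2
n(MgO) = 5 × 2/2 = 5.000 mol
mass = 5.000 × 40.31 = 201.55 g

201.55 g


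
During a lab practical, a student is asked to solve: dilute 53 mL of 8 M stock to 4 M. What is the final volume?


C1V1 = C2V2
8 × 53 = 4 × V2
V2 = 424/4 = 106.0 mL

106.0 mL


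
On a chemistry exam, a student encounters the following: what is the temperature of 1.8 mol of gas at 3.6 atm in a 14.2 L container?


PV = nRT  (R = 0.08206 L·atm/(mol·K))
T = PV/(nR) = 3.6×14.2/(1.8×0.08206)
= 51.12/0.147708
= 346.09 K

346.09 K


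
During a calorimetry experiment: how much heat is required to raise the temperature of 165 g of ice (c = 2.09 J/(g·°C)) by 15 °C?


q = mcΔT = 165 × 2.09 × 15
= 5172.75 J

5172.75 J


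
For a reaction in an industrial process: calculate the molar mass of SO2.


M(SO2) = 1×32.07 + 2×16.0
= 32.07 + 32.0
= 64.07 g/mol

64.07 g/mol


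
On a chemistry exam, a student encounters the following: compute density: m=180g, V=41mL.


ρ = mass/volume
= 180/41
= 4.39 g/mL

4.39 g/mL


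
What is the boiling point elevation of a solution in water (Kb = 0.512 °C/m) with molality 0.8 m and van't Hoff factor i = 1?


ΔTb = Kb × m × i
= 0.512 × 0.8 × 1
= 0.4096 °C

0.4096 °C


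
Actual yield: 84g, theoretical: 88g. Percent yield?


% yield = actual/theoretical × 100
= 84/88 × 100
= 95.45%

95.45%


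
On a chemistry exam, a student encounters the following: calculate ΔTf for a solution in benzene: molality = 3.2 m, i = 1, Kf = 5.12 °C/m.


ΔTf = Kf × m × i
= 5.12 × 3.2 × 1
= 16.384 °C

16.384 °C


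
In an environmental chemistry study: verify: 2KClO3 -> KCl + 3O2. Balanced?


Equation: 2KClO3 -> KCl + 3O2
Check atoms: Cl: 2≠1, K: 2≠1, O: 6=6
Not balanced

No, not balanced


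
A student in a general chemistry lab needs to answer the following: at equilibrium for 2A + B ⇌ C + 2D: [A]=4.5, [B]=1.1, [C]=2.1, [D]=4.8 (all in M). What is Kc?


Kc = [C][D]^2/([A]^2[B])
= (2.1^1 × 4.8^2)/(4.5^2 × 1.1^1)
= 48.384/22.275
= 2.172

2.172


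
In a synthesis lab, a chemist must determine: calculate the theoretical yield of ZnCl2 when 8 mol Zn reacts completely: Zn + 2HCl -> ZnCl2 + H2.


Mole ratio ZnCl2:Zn = 1:1
n(ZnCl2) = 8 × 1/1 = 8.000 mol
mass = 8.000 × 136.28 = 1090.24 g

1090.24 g


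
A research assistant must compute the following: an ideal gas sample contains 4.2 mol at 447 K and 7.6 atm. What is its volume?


PV = nRT  (R = 0.08206 L·atm/(mol·K))
V = nRT/P = 4.2×0.08206×447/7.6
= 20.271 L

20.271 L


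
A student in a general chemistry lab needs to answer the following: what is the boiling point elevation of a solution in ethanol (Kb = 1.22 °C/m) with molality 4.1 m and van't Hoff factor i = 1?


ΔTb = Kb × m × i
= 1.22 × 4.1 × 1
= 5.002 °C

5.002 °C


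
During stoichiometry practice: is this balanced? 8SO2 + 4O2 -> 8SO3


Equation: 8SO2 + 4O2 -> 8SO3
Check atoms: O: 24=24, S: 8=8
Balanced

Yes, balanced


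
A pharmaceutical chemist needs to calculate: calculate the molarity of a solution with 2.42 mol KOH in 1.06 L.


M = n/V = 2.42/1.06 = 2.283 mol/L

2.283 M


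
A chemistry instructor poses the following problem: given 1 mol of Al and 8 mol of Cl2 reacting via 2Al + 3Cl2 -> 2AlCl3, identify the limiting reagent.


Mole ratio available / coefficient:
  Al: 1/2 = 0.500
  Cl2: 8/3 = 2.667
Smaller ratio is limiting.

Al


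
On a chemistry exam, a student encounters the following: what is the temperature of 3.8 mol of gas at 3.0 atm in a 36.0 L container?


PV = nRT  (R = 0.08206 L·atm/(mol·K))
T = PV/(nR) = 3.0×36.0/(3.8×0.08206)
= 108.00/0.311828
= 346.34 K

346.34 K


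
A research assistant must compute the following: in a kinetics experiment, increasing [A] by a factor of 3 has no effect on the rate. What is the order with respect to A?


rate ∝ [A]^n
rate ∝ [A]^0
Order in A: 0

0


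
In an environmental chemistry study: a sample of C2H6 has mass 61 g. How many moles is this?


M(C2H6) = 30.07 g/mol
n = mass/M = 61/30.07 = 2.0286 mol

2.0286 mol


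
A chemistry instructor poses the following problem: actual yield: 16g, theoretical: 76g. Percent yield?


% yield = actual/theoretical × 100
= 16/76 × 100
= 21.05%

21.05%


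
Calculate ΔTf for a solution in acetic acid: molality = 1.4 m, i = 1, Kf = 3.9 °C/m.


ΔTf = Kf × m × i
= 3.9 × 1.4 × 1
= 5.46 °C

5.46 °C


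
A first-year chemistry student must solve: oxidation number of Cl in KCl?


halide: -1
Oxidation number: -1

-1


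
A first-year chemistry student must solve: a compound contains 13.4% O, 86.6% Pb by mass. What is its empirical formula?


Assume 100 g sample. Moles of each element:
  O: 13.4/16.0 = 0.838 mol
  Pb: 86.6/207.2 = 0.418 mol
Divide by smallest (0.418):
  O: 0.838/0.418 = 2.0
  Pb: 0.418/0.418 = 1.0
Empirical formula: PbO2

PbO2


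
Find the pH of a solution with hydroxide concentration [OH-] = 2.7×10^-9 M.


pOH = -log10([OH-]) = -log10(2.7×10^-9)
= 9 - log10(2.7) = 8.57
pH = 14 - pOH = 14 - 8.57 = 5.43

5.43


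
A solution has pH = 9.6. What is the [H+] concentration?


[H+] = 10^(-pH) = 10^(-9.6)
= 2.51×10^-10 M

2.51×10^-10 M


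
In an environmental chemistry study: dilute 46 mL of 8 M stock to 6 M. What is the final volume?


C1V1 = C2V2
8 × 46 = 6 × V2
V2 = 368/6 = 61.33 mL

61.33 mL


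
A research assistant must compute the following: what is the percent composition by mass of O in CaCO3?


M(CaCO3) = 1×40.08 + 1×12.01 + 3×16.0 = 100.09 g/mol
Mass of O = 3 × 16.0 = 48.00 g/mol
% O = 48.00/100.09 × 100 = 47.96%

47.96%


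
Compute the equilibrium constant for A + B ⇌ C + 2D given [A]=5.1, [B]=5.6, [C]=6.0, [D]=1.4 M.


Kc = [C][D]^2/([A][B])
= (6.0^1 × 1.4^2)/(5.1^1 × 5.6^1)
= 11.76/28.56
= 0.4118

0.4118


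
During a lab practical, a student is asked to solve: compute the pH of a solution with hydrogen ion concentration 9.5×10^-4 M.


pH = -log10([H+]) = -log10(9.5×10^-4)
= 4 - log10(9.5)
= 4 - 0.98
= 3.02

3.02


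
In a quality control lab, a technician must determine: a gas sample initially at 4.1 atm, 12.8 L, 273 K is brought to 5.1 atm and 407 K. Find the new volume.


P1V1/T1 = P2V2/T2
V2 = P1V1T2/(T1P2)
= 4.1×12.8×407/(273×5.1)
= 15.341 L

15.341 L


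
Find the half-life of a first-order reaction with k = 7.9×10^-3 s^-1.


t½ = ln2/k = 0.693147/(7.9×10^-3 s^-1)
= 87.74 s

87.74 s


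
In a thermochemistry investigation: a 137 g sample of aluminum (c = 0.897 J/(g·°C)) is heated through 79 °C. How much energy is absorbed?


q = mcΔT = 137 × 0.897 × 79
= 9708.23 J

9708.23 J


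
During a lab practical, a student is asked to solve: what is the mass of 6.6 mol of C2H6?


M(C2H6) = 30.07 g/mol
mass = n × M = 6.6 × 30.07 = 198.46 g

198.46 g


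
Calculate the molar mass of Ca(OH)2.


M(Ca(OH)2) = 1×40.08 + 2×16.0 + 2×1.008
= 40.08 + 32.0 + 2.02
= 74.1 g/mol

74.1 g/mol


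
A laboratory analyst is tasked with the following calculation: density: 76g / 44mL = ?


ρ = mass/volume
= 76/44
= 1.727 g/mL

1.727 g/mL


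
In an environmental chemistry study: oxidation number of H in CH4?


H is +1 with nonmetals
Oxidation number: +1

+1


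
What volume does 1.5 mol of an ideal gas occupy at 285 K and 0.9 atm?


PV = nRT  (R = 0.08206 L·atm/(mol·K))
V = nRT/P = 1.5×0.08206×285/0.9
= 38.978 L

38.978 L


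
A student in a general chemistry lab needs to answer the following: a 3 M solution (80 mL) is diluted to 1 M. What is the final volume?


C1V1 = C2V2
3 × 80 = 1 × V2
V2 = 240/1 = 240.0 mL

240.0 mL


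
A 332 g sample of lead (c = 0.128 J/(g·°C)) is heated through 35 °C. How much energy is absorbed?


q = mcΔT = 332 × 0.128 × 35
= 1487.36 J

1487.36 J


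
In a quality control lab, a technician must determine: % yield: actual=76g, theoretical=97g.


% yield = actual/theoretical × 100
= 76/97 × 100
= 78.35%

78.35%


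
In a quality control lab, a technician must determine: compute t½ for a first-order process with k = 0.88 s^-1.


t½ = ln2/k = 0.693147/(0.88 s^-1)
= 0.7877 s

0.7877 s


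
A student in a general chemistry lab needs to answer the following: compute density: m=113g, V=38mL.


ρ = mass/volume
= 113/38
= 2.974 g/mL

2.974 g/mL


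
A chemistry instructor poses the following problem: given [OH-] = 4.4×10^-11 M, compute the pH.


pOH = -log10([OH-]) = -log10(4.4×10^-11)
= 11 - log10(4.4) = 10.36
pH = 14 - pOH = 14 - 10.36 = 3.64

3.64


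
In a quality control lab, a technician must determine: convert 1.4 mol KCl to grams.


M(KCl) = 74.55 g/mol
mass = n × M = 1.4 × 74.55 = 104.37 g

104.37 g


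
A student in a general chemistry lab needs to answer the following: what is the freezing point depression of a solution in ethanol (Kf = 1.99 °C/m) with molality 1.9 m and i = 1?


ΔTf = Kf × m × i
= 1.99 × 1.9 × 1
= 3.781 °C

3.781 °C


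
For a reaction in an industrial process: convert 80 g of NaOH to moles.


M(NaOH) = 40.0 g/mol
n = mass/M = 80/40.0 = 2.0 mol

2.0 mol


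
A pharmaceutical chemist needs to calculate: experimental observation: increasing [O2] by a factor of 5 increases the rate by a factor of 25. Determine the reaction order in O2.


rate ∝ [O2]^n
5^n = 25 → n = 2
Order in O2: 2

2


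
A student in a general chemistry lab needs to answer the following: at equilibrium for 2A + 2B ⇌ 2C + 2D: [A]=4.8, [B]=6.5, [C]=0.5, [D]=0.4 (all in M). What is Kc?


Kc = [C]^2[D]^2/([A]^2[B]^2)
= (0.5^2 × 0.4^2)/(4.8^2 × 6.5^2)
= 0.04/973.44
= 4.109×10^-5

4.109×10^-5


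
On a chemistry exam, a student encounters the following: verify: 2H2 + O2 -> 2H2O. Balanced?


Equation: 2H2 + O2 -> 2H2O
Check atoms: H: 4=4, O: 2=2
Balanced

Yes, balanced


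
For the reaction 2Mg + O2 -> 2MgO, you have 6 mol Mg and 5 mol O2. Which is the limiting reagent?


Mole ratio available / coefficient:
  Mg: 6/2 = 3.000
  O2: 5/1 = 5.000
Smaller ratio is limiting.

Mg


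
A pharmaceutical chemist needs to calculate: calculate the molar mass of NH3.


M(NH3) = 1×14.01 + 3×1.008
= 14.01 + 3.02
= 17.03 g/mol

17.03 g/mol


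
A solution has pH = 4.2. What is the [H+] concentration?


[H+] = 10^(-pH) = 10^(-4.2)
= 6.31×10^-5 M

6.31×10^-5 M


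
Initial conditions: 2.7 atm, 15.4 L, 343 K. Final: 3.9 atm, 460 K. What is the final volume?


P1V1/T1 = P2V2/T2
V2 = P1V1T2/(T1P2)
= 2.7×15.4×460/(343×3.9)
= 14.298 L

14.298 L


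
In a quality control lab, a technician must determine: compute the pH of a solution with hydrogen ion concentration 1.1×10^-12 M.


pH = -log10([H+]) = -log10(1.1×10^-12)
= 12 - log10(1.1)
= 12 - 0.04
= 11.96

11.96


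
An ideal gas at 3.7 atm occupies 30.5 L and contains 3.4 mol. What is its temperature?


PV = nRT  (R = 0.08206 L·atm/(mol·K))
T = PV/(nR) = 3.7×30.5/(3.4×0.08206)
= 112.85/0.279004
= 404.47 K

404.47 K


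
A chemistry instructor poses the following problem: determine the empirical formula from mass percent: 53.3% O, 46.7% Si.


Assume 100 g sample. Moles of each element:
  O: 53.3/16.0 = 3.331 mol
  Si: 46.7/28.09 = 1.663 mol
Divide by smallest (1.663):
  O: 3.331/1.663 = 2.0
  Si: 1.663/1.663 = 1.0
Empirical formula: SiO2

SiO2


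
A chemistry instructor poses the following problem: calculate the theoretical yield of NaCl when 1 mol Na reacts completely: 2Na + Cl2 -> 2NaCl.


Mole ratio NaCl:Na = 2:2
n(NaCl) = 1 × 2/2 = 1.000 mol
mass = 1.000 × 58.44 = 58.44 g

58.44 g


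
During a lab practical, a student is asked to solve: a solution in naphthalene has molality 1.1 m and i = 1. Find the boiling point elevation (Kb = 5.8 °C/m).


ΔTb = Kb × m × i
= 5.8 × 1.1 × 1
= 6.38 °C

6.38 °C


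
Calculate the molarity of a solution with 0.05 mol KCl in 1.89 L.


M = n/V = 0.05/1.89 = 0.026 mol/L

0.026 M


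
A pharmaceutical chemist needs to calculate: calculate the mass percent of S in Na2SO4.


M(Na2SO4) = 2×22.99 + 1×32.07 + 4×16.0 = 142.05 g/mol
Mass of S = 1 × 32.07 = 32.07 g/mol
% S = 32.07/142.05 × 100 = 22.58%

22.58%


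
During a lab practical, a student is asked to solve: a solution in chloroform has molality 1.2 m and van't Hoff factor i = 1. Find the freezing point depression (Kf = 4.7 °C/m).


ΔTf = Kf × m × i
= 4.7 × 1.2 × 1
= 5.64 °C

5.64 °C


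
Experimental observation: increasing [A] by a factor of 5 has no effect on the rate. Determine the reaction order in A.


rate ∝ [A]^n
rate ∝ [A]^0
Order in A: 0

0


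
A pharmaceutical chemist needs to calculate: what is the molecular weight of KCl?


M(KCl) = 1×39.1 + 1×35.45
= 39.1 + 35.45
= 74.55 g/mol

74.55 g/mol


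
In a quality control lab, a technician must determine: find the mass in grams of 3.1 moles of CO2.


M(CO2) = 44.01 g/mol
mass = n × M = 3.1 × 44.01 = 136.43 g

136.43 g


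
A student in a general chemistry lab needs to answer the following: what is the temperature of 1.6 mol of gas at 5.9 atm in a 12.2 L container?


PV = nRT  (R = 0.08206 L·atm/(mol·K))
T = PV/(nR) = 5.9×12.2/(1.6×0.08206)
= 71.98/0.131296
= 548.23 K

548.23 K


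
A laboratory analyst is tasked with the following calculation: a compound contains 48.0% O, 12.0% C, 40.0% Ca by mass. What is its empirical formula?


Assume 100 g sample. Moles of each element:
  O: 48.0/16.0 = 3.0 mol
  C: 12.0/12.01 = 0.999 mol
  Ca: 40.0/40.08 = 0.998 mol
Divide by smallest (0.998):
  O: 3.0/0.998 = 3.01
  C: 0.999/0.998 = 1.0
  Ca: 0.998/0.998 = 1.0
Empirical formula: CaCO3

CaCO3


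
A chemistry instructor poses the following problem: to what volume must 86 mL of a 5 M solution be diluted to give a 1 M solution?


C1V1 = C2V2
5 × 86 = 1 × V2
V2 = 430/1 = 430.0 mL

430.0 mL


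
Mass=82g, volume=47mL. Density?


ρ = mass/volume
= 82/47
= 1.745 g/mL

1.745 g/mL


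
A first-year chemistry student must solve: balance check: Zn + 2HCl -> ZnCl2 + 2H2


Equation: Zn + 2HCl -> ZnCl2 + 2H2
Check atoms: Cl: 2=2, H: 2≠4, Zn: 1=1
Not balanced

No, not balanced


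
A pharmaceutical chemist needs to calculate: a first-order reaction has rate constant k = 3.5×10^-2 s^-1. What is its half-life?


t½ = ln2/k = 0.693147/(3.5×10^-2 s^-1)
= 19.80 s

19.80 s


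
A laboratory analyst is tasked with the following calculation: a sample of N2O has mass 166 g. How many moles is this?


M(N2O) = 44.02 g/mol
n = mass/M = 166/44.02 = 3.771 mol

3.771 mol


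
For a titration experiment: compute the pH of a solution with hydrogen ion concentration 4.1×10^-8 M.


pH = -log10([H+]) = -log10(4.1×10^-8)
= 8 - log10(4.1)
= 8 - 0.61
= 7.39

7.39


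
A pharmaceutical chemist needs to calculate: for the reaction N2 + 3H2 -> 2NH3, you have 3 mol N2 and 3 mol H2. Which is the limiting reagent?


Mole ratio available / coefficient:
  N2: 3/1 = 3.000
  H2: 3/3 = 1.000
Smaller ratio is limiting.

H2


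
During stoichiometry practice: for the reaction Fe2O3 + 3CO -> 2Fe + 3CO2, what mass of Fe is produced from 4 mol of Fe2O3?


Mole ratio Fe:Fe2O3 = 2:1
n(Fe) = 4 × 2/1 = 8.000 mol
mass = 8.000 × 55.85 = 446.8 g

446.8 g


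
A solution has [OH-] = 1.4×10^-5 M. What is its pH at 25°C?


pOH = -log10([OH-]) = -log10(1.4×10^-5)
= 5 - log10(1.4) = 4.85
pH = 14 - pOH = 14 - 4.85 = 9.15

9.15


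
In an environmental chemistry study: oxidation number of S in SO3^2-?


x + 3(-2) = -2, so x = +4
Oxidation number: +4

+4


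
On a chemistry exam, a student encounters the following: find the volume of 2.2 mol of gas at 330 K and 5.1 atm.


PV = nRT  (R = 0.08206 L·atm/(mol·K))
V = nRT/P = 2.2×0.08206×330/5.1
= 11.681 L

11.681 L


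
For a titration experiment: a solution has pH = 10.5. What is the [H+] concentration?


[H+] = 10^(-pH) = 10^(-10.5)
= 3.16×10^-11 M

3.16×10^-11 M


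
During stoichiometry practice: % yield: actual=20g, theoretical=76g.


% yield = actual/theoretical × 100
= 20/76 × 100
= 26.32%

26.32%


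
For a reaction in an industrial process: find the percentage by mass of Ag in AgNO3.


M(AgNO3) = 1×107.87 + 1×14.01 + 3×16.0 = 169.88 g/mol
Mass of Ag = 1 × 107.87 = 107.87 g/mol
% Ag = 107.87/169.88 × 100 = 63.50%

63.50%


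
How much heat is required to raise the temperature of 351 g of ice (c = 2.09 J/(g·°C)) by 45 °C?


q = mcΔT = 351 × 2.09 × 45
= 33011.55 J

33011.55 J


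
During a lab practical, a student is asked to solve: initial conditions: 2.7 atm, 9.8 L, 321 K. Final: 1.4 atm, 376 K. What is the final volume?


P1V1/T1 = P2V2/T2
V2 = P1V1T2/(T1P2)
= 2.7×9.8×376/(321×1.4)
= 22.138 L

22.138 L


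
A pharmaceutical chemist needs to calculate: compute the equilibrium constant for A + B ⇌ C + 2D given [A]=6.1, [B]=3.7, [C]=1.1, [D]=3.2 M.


Kc = [C][D]^2/([A][B])
= (1.1^1 × 3.2^2)/(6.1^1 × 3.7^1)
= 11.264/22.57
= 0.4991

0.4991


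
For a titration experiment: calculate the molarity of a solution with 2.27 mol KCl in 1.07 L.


M = n/V = 2.27/1.07 = 2.121 mol/L

2.121 M


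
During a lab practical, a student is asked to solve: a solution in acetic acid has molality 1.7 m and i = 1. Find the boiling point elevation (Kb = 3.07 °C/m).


ΔTb = Kb × m × i
= 3.07 × 1.7 × 1
= 5.219 °C

5.219 °C


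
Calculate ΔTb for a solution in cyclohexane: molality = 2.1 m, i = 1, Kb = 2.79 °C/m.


ΔTb = Kb × m × i
= 2.79 × 2.1 × 1
= 5.859 °C

5.859 °C


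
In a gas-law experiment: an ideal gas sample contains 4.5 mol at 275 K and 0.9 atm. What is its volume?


PV = nRT  (R = 0.08206 L·atm/(mol·K))
V = nRT/P = 4.5×0.08206×275/0.9
= 112.832 L

112.832 L


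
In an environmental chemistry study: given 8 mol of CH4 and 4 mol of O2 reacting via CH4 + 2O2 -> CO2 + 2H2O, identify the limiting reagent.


Mole ratio available / coefficient:
  CH4: 8/1 = 8.000
  O2: 4/2 = 2.000
Smaller ratio is limiting.

O2


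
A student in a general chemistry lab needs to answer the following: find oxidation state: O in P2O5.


O is usually -2
Oxidation number: -2

-2


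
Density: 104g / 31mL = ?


ρ = mass/volume
= 104/31
= 3.355 g/mL

3.355 g/mL


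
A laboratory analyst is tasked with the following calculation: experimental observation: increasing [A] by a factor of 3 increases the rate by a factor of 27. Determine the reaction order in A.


rate ∝ [A]^n
3^n = 27 → n = 3
Order in A: 3

3


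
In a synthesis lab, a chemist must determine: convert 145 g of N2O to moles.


M(N2O) = 44.02 g/mol
n = mass/M = 145/44.02 = 3.294 mol

3.294 mol


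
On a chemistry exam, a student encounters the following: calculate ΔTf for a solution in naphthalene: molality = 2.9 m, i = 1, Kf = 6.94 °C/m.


ΔTf = Kf × m × i
= 6.94 × 2.9 × 1
= 20.126 °C

20.126 °C


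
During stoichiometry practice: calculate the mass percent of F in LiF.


M(LiF) = 1×6.94 + 1×19.0 = 25.94 g/mol
Mass of F = 1 × 19.0 = 19.00 g/mol
% F = 19.00/25.94 × 100 = 73.25%

73.25%


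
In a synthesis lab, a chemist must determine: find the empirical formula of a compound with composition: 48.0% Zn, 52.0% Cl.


Assume 100 g sample. Moles of each element:
  Zn: 48.0/65.38 = 0.734 mol
  Cl: 52.0/35.45 = 1.467 mol
Divide by smallest (0.734):
  Zn: 0.734/0.734 = 1.0
  Cl: 1.467/0.734 = 2.0
Empirical formula: ZnCl2

ZnCl2


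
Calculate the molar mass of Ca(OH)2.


M(Ca(OH)2) = 1×40.08 + 2×16.0 + 2×1.008
= 40.08 + 32.0 + 2.02
= 74.1 g/mol

74.1 g/mol


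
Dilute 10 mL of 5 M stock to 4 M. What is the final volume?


C1V1 = C2V2
5 × 10 = 4 × V2
V2 = 50/4 = 12.5 mL

12.5 mL


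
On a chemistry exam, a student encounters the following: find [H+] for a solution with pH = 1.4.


[H+] = 10^(-pH) = 10^(-1.4)
= 3.98×10^-2 M

3.98×10^-2 M


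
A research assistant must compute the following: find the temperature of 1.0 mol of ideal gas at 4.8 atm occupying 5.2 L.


PV = nRT  (R = 0.08206 L·atm/(mol·K))
T = PV/(nR) = 4.8×5.2/(1.0×0.08206)
= 24.96/0.082060
= 304.17 K

304.17 K
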